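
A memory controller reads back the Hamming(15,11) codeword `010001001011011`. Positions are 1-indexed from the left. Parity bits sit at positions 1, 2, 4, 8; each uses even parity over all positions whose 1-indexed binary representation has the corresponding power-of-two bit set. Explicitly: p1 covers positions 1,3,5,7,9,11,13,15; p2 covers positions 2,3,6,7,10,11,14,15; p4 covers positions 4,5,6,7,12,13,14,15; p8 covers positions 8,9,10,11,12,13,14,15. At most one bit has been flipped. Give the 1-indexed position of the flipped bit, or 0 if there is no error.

11

s1: b1⊕b3⊕b5⊕b7⊕b9⊕b11⊕b13⊕b15 = 0⊕0⊕0⊕0⊕1⊕1⊕0⊕1 = 1
s2: b2⊕b3⊕b6⊕b7⊕b10⊕b11⊕b14⊕b15 = 1⊕0⊕1⊕0⊕0⊕1⊕1⊕1 = 1
s4: b4⊕b5⊕b6⊕b7⊕b12⊕b13⊕b14⊕b15 = 0⊕0⊕1⊕0⊕1⊕0⊕1⊕1 = 0
s8: b8⊕b9⊕b10⊕b11⊕b12⊕b13⊕b14⊕b15 = 0⊕1⊕0⊕1⊕1⊕0⊕1⊕1 = 1
Syndrome (s8...s1) = 1011 → position 11.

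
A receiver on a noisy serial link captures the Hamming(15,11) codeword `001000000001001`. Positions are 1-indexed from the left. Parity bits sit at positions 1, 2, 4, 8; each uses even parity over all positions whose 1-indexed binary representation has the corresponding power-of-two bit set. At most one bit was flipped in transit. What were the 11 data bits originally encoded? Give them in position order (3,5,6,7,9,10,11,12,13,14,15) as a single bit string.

s1: b1⊕b3⊕b5⊕b7⊕b9⊕b11⊕b13⊕b15 = 0⊕1⊕0⊕0⊕0⊕0⊕0⊕1 = 0
s2: b2⊕b3⊕b6⊕b7⊕b10⊕b11⊕b14⊕b15 = 0⊕1⊕0⊕0⊕0⊕0⊕0⊕1 = 0
s4: b4⊕b5⊕b6⊕b7⊕b12⊕b13⊕b14⊕b15 = 0⊕0⊕0⊕0⊕1⊕0⊕0⊕1 = 0
s8: b8⊕b9⊕b10⊕b11⊕b12⊕b13⊕b14⊕b15 = 0⊕0⊕0⊕0⊕1⊕0⊕0⊕1 = 0
Syndrome (s8...s1) = 0000 → position 0 (no error).
No correction needed.
Data bits at positions 3,5,6,7,9,10,11,12,13,14,15: 10000001001

10000001001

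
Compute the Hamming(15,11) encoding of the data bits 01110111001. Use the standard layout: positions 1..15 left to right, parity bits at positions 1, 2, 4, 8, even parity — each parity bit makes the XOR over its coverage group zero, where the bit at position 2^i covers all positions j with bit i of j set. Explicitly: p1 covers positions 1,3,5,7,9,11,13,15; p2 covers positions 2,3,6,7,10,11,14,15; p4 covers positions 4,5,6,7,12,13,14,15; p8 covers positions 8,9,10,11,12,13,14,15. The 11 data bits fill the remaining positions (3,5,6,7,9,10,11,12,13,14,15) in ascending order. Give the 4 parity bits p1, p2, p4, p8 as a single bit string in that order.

0110

Place data bits at non-power-of-two positions: b3=0, b5=1, b6=1, b7=1, b9=0, b10=1, b11=1, b12=1, b13=0, b14=0, b15=1.
p1 = XOR of data positions {3,5,7,9,11,13,15} = 0⊕1⊕1⊕0⊕1⊕0⊕1 = 0
p2 = XOR of data positions {3,6,7,10,11,14,15} = 0⊕1⊕1⊕1⊕1⊕0⊕1 = 1
p4 = XOR of data positions {5,6,7,12,13,14,15} = 1⊕1⊕1⊕1⊕0⊕0⊕1 = 1
p8 = XOR of data positions {9,10,11,12,13,14,15} = 0⊕1⊕1⊕1⊕0⊕0⊕1 = 0
Parity bits p1,p2,p4,p8 = 0110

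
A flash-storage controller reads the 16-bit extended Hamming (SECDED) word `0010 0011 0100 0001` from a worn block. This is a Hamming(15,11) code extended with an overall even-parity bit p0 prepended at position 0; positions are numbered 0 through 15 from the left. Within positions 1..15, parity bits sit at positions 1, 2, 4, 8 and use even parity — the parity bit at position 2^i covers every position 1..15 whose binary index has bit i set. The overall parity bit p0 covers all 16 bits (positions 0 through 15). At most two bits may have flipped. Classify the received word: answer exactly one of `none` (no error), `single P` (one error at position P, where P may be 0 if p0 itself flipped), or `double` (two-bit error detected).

single 5

s1: b1⊕b3⊕b5⊕b7⊕b9⊕b11⊕b13⊕b15 = 0⊕0⊕0⊕1⊕1⊕0⊕0⊕1 = 1
s2: b2⊕b3⊕b6⊕b7⊕b10⊕b11⊕b14⊕b15 = 1⊕0⊕1⊕1⊕0⊕0⊕0⊕1 = 0
s4: b4⊕b5⊕b6⊕b7⊕b12⊕b13⊕b14⊕b15 = 0⊕0⊕1⊕1⊕0⊕0⊕0⊕1 = 1
s8: b8⊕b9⊕b10⊕b11⊕b12⊕b13⊕b14⊕b15 = 0⊕1⊕0⊕0⊕0⊕0⊕0⊕1 = 0
Syndrome (s8...s1) = 0101 → position 5.
Overall parity (XOR of all 16 bits, including p0): 0⊕0⊕1⊕0⊕0⊕0⊕1⊕1⊕0⊕1⊕0⊕0⊕0⊕0⊕0⊕1 = 1
Overall=1, syndrome position=5 → single-bit error at position 5.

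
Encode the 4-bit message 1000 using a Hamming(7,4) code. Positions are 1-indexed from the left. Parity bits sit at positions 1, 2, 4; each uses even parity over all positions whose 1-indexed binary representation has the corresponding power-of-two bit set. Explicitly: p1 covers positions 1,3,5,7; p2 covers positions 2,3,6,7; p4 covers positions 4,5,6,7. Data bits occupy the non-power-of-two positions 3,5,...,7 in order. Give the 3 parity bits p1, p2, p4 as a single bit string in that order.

Place data bits at non-power-of-two positions: b3=1, b5=0, b6=0, b7=0.
p1 = XOR of data positions {3,5,7} = 1⊕0⊕0 = 1
p2 = XOR of data positions {3,6,7} = 1⊕0⊕0 = 1
p4 = XOR of data positions {5,6,7} = 0⊕0⊕0 = 0
Parity bits p1,p2,p4 = 110

110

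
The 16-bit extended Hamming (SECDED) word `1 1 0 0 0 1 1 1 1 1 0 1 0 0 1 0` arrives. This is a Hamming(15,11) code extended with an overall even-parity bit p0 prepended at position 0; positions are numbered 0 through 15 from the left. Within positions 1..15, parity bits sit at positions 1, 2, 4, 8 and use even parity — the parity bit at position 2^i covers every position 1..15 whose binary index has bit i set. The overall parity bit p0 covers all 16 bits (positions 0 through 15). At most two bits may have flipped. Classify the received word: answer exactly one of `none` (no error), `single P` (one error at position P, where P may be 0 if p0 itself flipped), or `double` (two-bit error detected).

s1: b1⊕b3⊕b5⊕b7⊕b9⊕b11⊕b13⊕b15 = 1⊕0⊕1⊕1⊕1⊕1⊕0⊕0 = 1
s2: b2⊕b3⊕b6⊕b7⊕b10⊕b11⊕b14⊕b15 = 0⊕0⊕1⊕1⊕0⊕1⊕1⊕0 = 0
s4: b4⊕b5⊕b6⊕b7⊕b12⊕b13⊕b14⊕b15 = 0⊕1⊕1⊕1⊕0⊕0⊕1⊕0 = 0
s8: b8⊕b9⊕b10⊕b11⊕b12⊕b13⊕b14⊕b15 = 1⊕1⊕0⊕1⊕0⊕0⊕1⊕0 = 0
Syndrome (s8...s1) = 0001 → position 1.
Overall parity (XOR of all 16 bits, including p0): 1⊕1⊕0⊕0⊕0⊕1⊕1⊕1⊕1⊕1⊕0⊕1⊕0⊕0⊕1⊕0 = 1
Overall=1, syndrome position=1 → single-bit error at position 1.

single 1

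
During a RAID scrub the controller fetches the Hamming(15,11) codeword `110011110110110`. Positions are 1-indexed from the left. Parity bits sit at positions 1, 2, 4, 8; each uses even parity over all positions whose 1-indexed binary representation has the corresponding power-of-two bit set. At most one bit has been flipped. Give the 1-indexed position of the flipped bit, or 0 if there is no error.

13

s1: b1⊕b3⊕b5⊕b7⊕b9⊕b11⊕b13⊕b15 = 1⊕0⊕1⊕1⊕0⊕1⊕1⊕0 = 1
s2: b2⊕b3⊕b6⊕b7⊕b10⊕b11⊕b14⊕b15 = 1⊕0⊕1⊕1⊕1⊕1⊕1⊕0 = 0
s4: b4⊕b5⊕b6⊕b7⊕b12⊕b13⊕b14⊕b15 = 0⊕1⊕1⊕1⊕0⊕1⊕1⊕0 = 1
s8: b8⊕b9⊕b10⊕b11⊕b12⊕b13⊕b14⊕b15 = 1⊕0⊕1⊕1⊕0⊕1⊕1⊕0 = 1
Syndrome (s8...s1) = 1101 → position 13.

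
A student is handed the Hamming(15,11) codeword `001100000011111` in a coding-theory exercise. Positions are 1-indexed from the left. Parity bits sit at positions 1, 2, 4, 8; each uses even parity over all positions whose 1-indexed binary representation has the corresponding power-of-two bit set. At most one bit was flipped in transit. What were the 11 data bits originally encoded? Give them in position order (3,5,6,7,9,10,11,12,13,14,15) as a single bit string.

s1: b1⊕b3⊕b5⊕b7⊕b9⊕b11⊕b13⊕b15 = 0⊕1⊕0⊕0⊕0⊕1⊕1⊕1 = 0
s2: b2⊕b3⊕b6⊕b7⊕b10⊕b11⊕b14⊕b15 = 0⊕1⊕0⊕0⊕0⊕1⊕1⊕1 = 0
s4: b4⊕b5⊕b6⊕b7⊕b12⊕b13⊕b14⊕b15 = 1⊕0⊕0⊕0⊕1⊕1⊕1⊕1 = 1
s8: b8⊕b9⊕b10⊕b11⊕b12⊕b13⊕b14⊕b15 = 0⊕0⊕0⊕1⊕1⊕1⊕1⊕1 = 1
Syndrome (s8...s1) = 1100 → position 12.
Flip bit 12: corrected codeword = 001100000010111
Data bits at positions 3,5,6,7,9,10,11,12,13,14,15: 10000010111

10000010111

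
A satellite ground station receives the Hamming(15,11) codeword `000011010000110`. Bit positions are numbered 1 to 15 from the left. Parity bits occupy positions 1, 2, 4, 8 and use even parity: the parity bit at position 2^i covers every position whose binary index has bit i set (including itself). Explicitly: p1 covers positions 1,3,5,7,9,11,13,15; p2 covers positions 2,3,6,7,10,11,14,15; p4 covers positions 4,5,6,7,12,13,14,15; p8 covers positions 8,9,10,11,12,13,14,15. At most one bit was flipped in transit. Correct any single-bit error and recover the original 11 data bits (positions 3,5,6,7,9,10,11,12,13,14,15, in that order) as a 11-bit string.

01100000110

s1: b1⊕b3⊕b5⊕b7⊕b9⊕b11⊕b13⊕b15 = 0⊕0⊕1⊕0⊕0⊕0⊕1⊕0 = 0
s2: b2⊕b3⊕b6⊕b7⊕b10⊕b11⊕b14⊕b15 = 0⊕0⊕1⊕0⊕0⊕0⊕1⊕0 = 0
s4: b4⊕b5⊕b6⊕b7⊕b12⊕b13⊕b14⊕b15 = 0⊕1⊕1⊕0⊕0⊕1⊕1⊕0 = 0
s8: b8⊕b9⊕b10⊕b11⊕b12⊕b13⊕b14⊕b15 = 1⊕0⊕0⊕0⊕0⊕1⊕1⊕0 = 1
Syndrome (s8...s1) = 1000 → position 8.
Flip bit 8: corrected codeword = 000011000000110
Data bits at positions 3,5,6,7,9,10,11,12,13,14,15: 01100000110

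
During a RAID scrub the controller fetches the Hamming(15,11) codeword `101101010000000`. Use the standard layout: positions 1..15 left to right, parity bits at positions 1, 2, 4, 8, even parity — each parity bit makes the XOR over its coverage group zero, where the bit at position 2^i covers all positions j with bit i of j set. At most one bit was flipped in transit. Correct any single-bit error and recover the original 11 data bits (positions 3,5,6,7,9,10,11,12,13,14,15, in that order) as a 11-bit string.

s1: b1⊕b3⊕b5⊕b7⊕b9⊕b11⊕b13⊕b15 = 1⊕1⊕0⊕0⊕0⊕0⊕0⊕0 = 0
s2: b2⊕b3⊕b6⊕b7⊕b10⊕b11⊕b14⊕b15 = 0⊕1⊕1⊕0⊕0⊕0⊕0⊕0 = 0
s4: b4⊕b5⊕b6⊕b7⊕b12⊕b13⊕b14⊕b15 = 1⊕0⊕1⊕0⊕0⊕0⊕0⊕0 = 0
s8: b8⊕b9⊕b10⊕b11⊕b12⊕b13⊕b14⊕b15 = 1⊕0⊕0⊕0⊕0⊕0⊕0⊕0 = 1
Syndrome (s8...s1) = 1000 → position 8.
Flip bit 8: corrected codeword = 101101000000000
Data bits at positions 3,5,6,7,9,10,11,12,13,14,15: 10100000000

10100000000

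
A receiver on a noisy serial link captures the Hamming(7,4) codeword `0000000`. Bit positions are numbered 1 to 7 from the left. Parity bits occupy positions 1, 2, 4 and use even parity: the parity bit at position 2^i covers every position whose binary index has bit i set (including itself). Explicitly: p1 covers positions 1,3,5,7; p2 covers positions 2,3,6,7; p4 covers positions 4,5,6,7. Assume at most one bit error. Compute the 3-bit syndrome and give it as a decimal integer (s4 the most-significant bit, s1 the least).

0

s1: b1⊕b3⊕b5⊕b7 = 0⊕0⊕0⊕0 = 0
s2: b2⊕b3⊕b6⊕b7 = 0⊕0⊕0⊕0 = 0
s4: b4⊕b5⊕b6⊕b7 = 0⊕0⊕0⊕0 = 0
Syndrome (s4...s1) = 000 → position 0 (no error).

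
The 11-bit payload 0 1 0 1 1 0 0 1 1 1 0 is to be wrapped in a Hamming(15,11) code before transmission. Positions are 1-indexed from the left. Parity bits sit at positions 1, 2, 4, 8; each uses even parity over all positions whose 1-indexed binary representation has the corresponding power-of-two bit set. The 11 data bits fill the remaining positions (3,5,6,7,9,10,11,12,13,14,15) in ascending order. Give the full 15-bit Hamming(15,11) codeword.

000110101001110

Place data bits at non-power-of-two positions: b3=0, b5=1, b6=0, b7=1, b9=1, b10=0, b11=0, b12=1, b13=1, b14=1, b15=0.
p1 = XOR of data positions {3,5,7,9,11,13,15} = 0⊕1⊕1⊕1⊕0⊕1⊕0 = 0
p2 = XOR of data positions {3,6,7,10,11,14,15} = 0⊕0⊕1⊕0⊕0⊕1⊕0 = 0
p4 = XOR of data positions {5,6,7,12,13,14,15} = 1⊕0⊕1⊕1⊕1⊕1⊕0 = 1
p8 = XOR of data positions {9,10,11,12,13,14,15} = 1⊕0⊕0⊕1⊕1⊕1⊕0 = 0
Codeword b1..b15 = 000110101001110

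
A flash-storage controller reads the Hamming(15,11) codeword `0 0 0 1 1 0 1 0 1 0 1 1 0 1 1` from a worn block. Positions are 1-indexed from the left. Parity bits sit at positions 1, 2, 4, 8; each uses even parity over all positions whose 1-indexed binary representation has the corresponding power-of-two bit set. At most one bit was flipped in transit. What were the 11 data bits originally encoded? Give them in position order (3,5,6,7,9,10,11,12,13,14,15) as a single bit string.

01010011011

s1: b1⊕b3⊕b5⊕b7⊕b9⊕b11⊕b13⊕b15 = 0⊕0⊕1⊕1⊕1⊕1⊕0⊕1 = 1
s2: b2⊕b3⊕b6⊕b7⊕b10⊕b11⊕b14⊕b15 = 0⊕0⊕0⊕1⊕0⊕1⊕1⊕1 = 0
s4: b4⊕b5⊕b6⊕b7⊕b12⊕b13⊕b14⊕b15 = 1⊕1⊕0⊕1⊕1⊕0⊕1⊕1 = 0
s8: b8⊕b9⊕b10⊕b11⊕b12⊕b13⊕b14⊕b15 = 0⊕1⊕0⊕1⊕1⊕0⊕1⊕1 = 1
Syndrome (s8...s1) = 1001 → position 9.
Flip bit 9: corrected codeword = 000110100011011
Data bits at positions 3,5,6,7,9,10,11,12,13,14,15: 01010011011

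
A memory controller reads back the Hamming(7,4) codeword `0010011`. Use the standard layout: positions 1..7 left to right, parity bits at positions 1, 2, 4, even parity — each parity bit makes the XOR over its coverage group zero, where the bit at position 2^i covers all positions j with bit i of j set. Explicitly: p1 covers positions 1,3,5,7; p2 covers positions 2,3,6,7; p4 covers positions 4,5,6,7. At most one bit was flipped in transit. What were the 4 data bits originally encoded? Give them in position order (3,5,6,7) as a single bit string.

s1: b1⊕b3⊕b5⊕b7 = 0⊕1⊕0⊕1 = 0
s2: b2⊕b3⊕b6⊕b7 = 0⊕1⊕1⊕1 = 1
s4: b4⊕b5⊕b6⊕b7 = 0⊕0⊕1⊕1 = 0
Syndrome (s4...s1) = 010 → position 2.
Flip bit 2: corrected codeword = 0110011
Data bits at positions 3,5,6,7: 1011

1011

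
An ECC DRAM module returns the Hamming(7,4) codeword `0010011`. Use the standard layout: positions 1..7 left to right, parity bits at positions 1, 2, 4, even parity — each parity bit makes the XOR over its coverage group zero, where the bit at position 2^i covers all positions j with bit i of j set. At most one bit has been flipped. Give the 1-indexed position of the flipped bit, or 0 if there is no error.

s1: b1⊕b3⊕b5⊕b7 = 0⊕1⊕0⊕1 = 0
s2: b2⊕b3⊕b6⊕b7 = 0⊕1⊕1⊕1 = 1
s4: b4⊕b5⊕b6⊕b7 = 0⊕0⊕1⊕1 = 0
Syndrome (s4...s1) = 010 → position 2.

2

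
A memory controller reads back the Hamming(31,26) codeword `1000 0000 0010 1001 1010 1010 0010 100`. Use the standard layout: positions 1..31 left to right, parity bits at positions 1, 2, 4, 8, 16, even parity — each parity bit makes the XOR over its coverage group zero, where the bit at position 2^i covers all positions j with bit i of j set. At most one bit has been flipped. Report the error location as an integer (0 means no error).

17

s1: b1⊕b3⊕b5⊕b7⊕b9⊕b11⊕b13⊕b15⊕b17⊕b19⊕b21⊕b23⊕b25⊕b27⊕b29⊕b31 = 1⊕0⊕0⊕0⊕0⊕1⊕1⊕0⊕1⊕1⊕1⊕1⊕0⊕1⊕1⊕0 = 1
s2: b2⊕b3⊕b6⊕b7⊕b10⊕b11⊕b14⊕b15⊕b18⊕b19⊕b22⊕b23⊕b26⊕b27⊕b30⊕b31 = 0⊕0⊕0⊕0⊕0⊕1⊕0⊕0⊕0⊕1⊕0⊕1⊕0⊕1⊕0⊕0 = 0
s4: b4⊕b5⊕b6⊕b7⊕b12⊕b13⊕b14⊕b15⊕b20⊕b21⊕b22⊕b23⊕b28⊕b29⊕b30⊕b31 = 0⊕0⊕0⊕0⊕0⊕1⊕0⊕0⊕0⊕1⊕0⊕1⊕0⊕1⊕0⊕0 = 0
s8: b8⊕b9⊕b10⊕b11⊕b12⊕b13⊕b14⊕b15⊕b24⊕b25⊕b26⊕b27⊕b28⊕b29⊕b30⊕b31 = 0⊕0⊕0⊕1⊕0⊕1⊕0⊕0⊕0⊕0⊕0⊕1⊕0⊕1⊕0⊕0 = 0
s16: b16⊕b17⊕b18⊕b19⊕b20⊕b21⊕b22⊕b23⊕b24⊕b25⊕b26⊕b27⊕b28⊕b29⊕b30⊕b31 = 1⊕1⊕0⊕1⊕0⊕1⊕0⊕1⊕0⊕0⊕0⊕1⊕0⊕1⊕0⊕0 = 1
Syndrome (s16...s1) = 10001 → position 17.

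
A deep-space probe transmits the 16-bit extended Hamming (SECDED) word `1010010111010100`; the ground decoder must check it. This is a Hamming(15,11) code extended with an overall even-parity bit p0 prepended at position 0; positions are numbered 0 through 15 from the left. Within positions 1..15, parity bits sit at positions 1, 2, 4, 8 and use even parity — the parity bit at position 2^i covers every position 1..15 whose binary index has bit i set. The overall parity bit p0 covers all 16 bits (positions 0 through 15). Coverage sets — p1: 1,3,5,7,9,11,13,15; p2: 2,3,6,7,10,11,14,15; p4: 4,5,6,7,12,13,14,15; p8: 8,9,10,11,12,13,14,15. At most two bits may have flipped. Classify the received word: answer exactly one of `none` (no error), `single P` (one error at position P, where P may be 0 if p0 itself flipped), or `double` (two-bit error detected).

s1: b1⊕b3⊕b5⊕b7⊕b9⊕b11⊕b13⊕b15 = 0⊕0⊕1⊕1⊕1⊕1⊕1⊕0 = 1
s2: b2⊕b3⊕b6⊕b7⊕b10⊕b11⊕b14⊕b15 = 1⊕0⊕0⊕1⊕0⊕1⊕0⊕0 = 1
s4: b4⊕b5⊕b6⊕b7⊕b12⊕b13⊕b14⊕b15 = 0⊕1⊕0⊕1⊕0⊕1⊕0⊕0 = 1
s8: b8⊕b9⊕b10⊕b11⊕b12⊕b13⊕b14⊕b15 = 1⊕1⊕0⊕1⊕0⊕1⊕0⊕0 = 0
Syndrome (s8...s1) = 0111 → position 7.
Overall parity (XOR of all 16 bits, including p0): 1⊕0⊕1⊕0⊕0⊕1⊕0⊕1⊕1⊕1⊕0⊕1⊕0⊕1⊕0⊕0 = 0
Overall=0, syndrome position=7 → double-bit error detected (uncorrectable).

double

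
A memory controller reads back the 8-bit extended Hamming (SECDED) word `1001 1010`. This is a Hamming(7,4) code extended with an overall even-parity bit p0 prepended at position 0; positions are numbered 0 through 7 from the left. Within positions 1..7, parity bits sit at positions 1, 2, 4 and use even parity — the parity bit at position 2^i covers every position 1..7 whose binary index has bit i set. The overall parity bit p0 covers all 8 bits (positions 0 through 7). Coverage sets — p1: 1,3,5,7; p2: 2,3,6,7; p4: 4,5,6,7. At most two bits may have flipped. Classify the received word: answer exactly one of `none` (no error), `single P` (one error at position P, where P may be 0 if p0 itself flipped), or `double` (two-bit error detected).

double

s1: b1⊕b3⊕b5⊕b7 = 0⊕1⊕0⊕0 = 1
s2: b2⊕b3⊕b6⊕b7 = 0⊕1⊕1⊕0 = 0
s4: b4⊕b5⊕b6⊕b7 = 1⊕0⊕1⊕0 = 0
Syndrome (s4...s1) = 001 → position 1.
Overall parity (XOR of all 8 bits, including p0): 1⊕0⊕0⊕1⊕1⊕0⊕1⊕0 = 0
Overall=0, syndrome position=1 → double-bit error detected (uncorrectable).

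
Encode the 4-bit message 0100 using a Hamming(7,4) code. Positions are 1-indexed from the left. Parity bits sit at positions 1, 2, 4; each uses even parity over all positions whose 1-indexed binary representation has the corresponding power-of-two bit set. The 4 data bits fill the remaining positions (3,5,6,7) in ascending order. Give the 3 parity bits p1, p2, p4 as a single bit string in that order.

Place data bits at non-power-of-two positions: b3=0, b5=1, b6=0, b7=0.
p1 = XOR of data positions {3,5,7} = 0⊕1⊕0 = 1
p2 = XOR of data positions {3,6,7} = 0⊕0⊕0 = 0
p4 = XOR of data positions {5,6,7} = 1⊕0⊕0 = 1
Parity bits p1,p2,p4 = 101

101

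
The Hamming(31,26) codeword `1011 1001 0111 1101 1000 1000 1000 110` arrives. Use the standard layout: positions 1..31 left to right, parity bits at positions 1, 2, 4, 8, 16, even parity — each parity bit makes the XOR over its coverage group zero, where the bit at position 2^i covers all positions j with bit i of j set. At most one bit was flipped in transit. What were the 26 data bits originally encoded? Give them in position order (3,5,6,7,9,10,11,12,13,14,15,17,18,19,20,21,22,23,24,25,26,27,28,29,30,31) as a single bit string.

11000101110100010001000110

s1: b1⊕b3⊕b5⊕b7⊕b9⊕b11⊕b13⊕b15⊕b17⊕b19⊕b21⊕b23⊕b25⊕b27⊕b29⊕b31 = 1⊕1⊕1⊕0⊕0⊕1⊕1⊕0⊕1⊕0⊕1⊕0⊕1⊕0⊕1⊕0 = 1
s2: b2⊕b3⊕b6⊕b7⊕b10⊕b11⊕b14⊕b15⊕b18⊕b19⊕b22⊕b23⊕b26⊕b27⊕b30⊕b31 = 0⊕1⊕0⊕0⊕1⊕1⊕1⊕0⊕0⊕0⊕0⊕0⊕0⊕0⊕1⊕0 = 1
s4: b4⊕b5⊕b6⊕b7⊕b12⊕b13⊕b14⊕b15⊕b20⊕b21⊕b22⊕b23⊕b28⊕b29⊕b30⊕b31 = 1⊕1⊕0⊕0⊕1⊕1⊕1⊕0⊕0⊕1⊕0⊕0⊕0⊕1⊕1⊕0 = 0
s8: b8⊕b9⊕b10⊕b11⊕b12⊕b13⊕b14⊕b15⊕b24⊕b25⊕b26⊕b27⊕b28⊕b29⊕b30⊕b31 = 1⊕0⊕1⊕1⊕1⊕1⊕1⊕0⊕0⊕1⊕0⊕0⊕0⊕1⊕1⊕0 = 1
s16: b16⊕b17⊕b18⊕b19⊕b20⊕b21⊕b22⊕b23⊕b24⊕b25⊕b26⊕b27⊕b28⊕b29⊕b30⊕b31 = 1⊕1⊕0⊕0⊕0⊕1⊕0⊕0⊕0⊕1⊕0⊕0⊕0⊕1⊕1⊕0 = 0
Syndrome (s16...s1) = 01011 → position 11.
Flip bit 11: corrected codeword = 1011100101011101100010001000110
Data bits at positions 3,5,6,7,9,10,11,12,13,14,15,17,18,19,20,21,22,23,24,25,26,27,28,29,30,31: 11000101110100010001000110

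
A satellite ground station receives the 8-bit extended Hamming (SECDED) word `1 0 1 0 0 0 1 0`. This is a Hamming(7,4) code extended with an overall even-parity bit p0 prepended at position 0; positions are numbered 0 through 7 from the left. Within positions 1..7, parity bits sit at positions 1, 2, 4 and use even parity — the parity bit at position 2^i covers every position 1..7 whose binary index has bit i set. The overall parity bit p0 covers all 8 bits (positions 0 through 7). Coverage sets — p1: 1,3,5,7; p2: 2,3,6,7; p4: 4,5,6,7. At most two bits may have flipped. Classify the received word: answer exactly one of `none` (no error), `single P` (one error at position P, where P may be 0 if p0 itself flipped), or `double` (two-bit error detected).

single 4

s1: b1⊕b3⊕b5⊕b7 = 0⊕0⊕0⊕0 = 0
s2: b2⊕b3⊕b6⊕b7 = 1⊕0⊕1⊕0 = 0
s4: b4⊕b5⊕b6⊕b7 = 0⊕0⊕1⊕0 = 1
Syndrome (s4...s1) = 100 → position 4.
Overall parity (XOR of all 8 bits, including p0): 1⊕0⊕1⊕0⊕0⊕0⊕1⊕0 = 1
Overall=1, syndrome position=4 → single-bit error at position 4.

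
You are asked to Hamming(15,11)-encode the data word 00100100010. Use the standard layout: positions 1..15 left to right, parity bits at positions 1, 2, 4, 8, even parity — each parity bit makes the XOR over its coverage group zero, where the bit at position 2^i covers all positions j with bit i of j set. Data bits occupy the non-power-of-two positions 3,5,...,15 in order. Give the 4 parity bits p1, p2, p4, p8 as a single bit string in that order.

0100

Place data bits at non-power-of-two positions: b3=0, b5=0, b6=1, b7=0, b9=0, b10=1, b11=0, b12=0, b13=0, b14=1, b15=0.
p1 = XOR of data positions {3,5,7,9,11,13,15} = 0⊕0⊕0⊕0⊕0⊕0⊕0 = 0
p2 = XOR of data positions {3,6,7,10,11,14,15} = 0⊕1⊕0⊕1⊕0⊕1⊕0 = 1
p4 = XOR of data positions {5,6,7,12,13,14,15} = 0⊕1⊕0⊕0⊕0⊕1⊕0 = 0
p8 = XOR of data positions {9,10,11,12,13,14,15} = 0⊕1⊕0⊕0⊕0⊕1⊕0 = 0
Parity bits p1,p2,p4,p8 = 0100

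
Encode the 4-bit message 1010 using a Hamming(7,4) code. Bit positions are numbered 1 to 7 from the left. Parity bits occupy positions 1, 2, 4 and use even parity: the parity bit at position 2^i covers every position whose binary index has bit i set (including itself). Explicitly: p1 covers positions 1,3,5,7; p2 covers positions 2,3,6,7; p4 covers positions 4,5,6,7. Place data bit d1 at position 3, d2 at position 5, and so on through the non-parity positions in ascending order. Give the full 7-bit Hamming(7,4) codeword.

Place data bits at non-power-of-two positions: b3=1, b5=0, b6=1, b7=0.
p1 = XOR of data positions {3,5,7} = 1⊕0⊕0 = 1
p2 = XOR of data positions {3,6,7} = 1⊕1⊕0 = 0
p4 = XOR of data positions {5,6,7} = 0⊕1⊕0 = 1
Codeword b1..b7 = 1011010

1011010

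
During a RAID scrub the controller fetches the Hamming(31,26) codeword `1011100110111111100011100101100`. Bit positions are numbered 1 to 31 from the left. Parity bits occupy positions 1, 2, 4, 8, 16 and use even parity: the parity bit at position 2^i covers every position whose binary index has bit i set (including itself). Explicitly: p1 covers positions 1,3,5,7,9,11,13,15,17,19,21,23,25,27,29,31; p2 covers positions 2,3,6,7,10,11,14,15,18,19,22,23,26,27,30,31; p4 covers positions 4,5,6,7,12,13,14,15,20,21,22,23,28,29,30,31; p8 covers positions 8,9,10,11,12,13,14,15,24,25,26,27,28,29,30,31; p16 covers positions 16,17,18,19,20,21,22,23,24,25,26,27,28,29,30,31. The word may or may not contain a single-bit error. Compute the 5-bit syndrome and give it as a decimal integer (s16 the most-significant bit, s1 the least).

7

s1: b1⊕b3⊕b5⊕b7⊕b9⊕b11⊕b13⊕b15⊕b17⊕b19⊕b21⊕b23⊕b25⊕b27⊕b29⊕b31 = 1⊕1⊕1⊕0⊕1⊕1⊕1⊕1⊕1⊕0⊕1⊕1⊕0⊕0⊕1⊕0 = 1
s2: b2⊕b3⊕b6⊕b7⊕b10⊕b11⊕b14⊕b15⊕b18⊕b19⊕b22⊕b23⊕b26⊕b27⊕b30⊕b31 = 0⊕1⊕0⊕0⊕0⊕1⊕1⊕1⊕0⊕0⊕1⊕1⊕1⊕0⊕0⊕0 = 1
s4: b4⊕b5⊕b6⊕b7⊕b12⊕b13⊕b14⊕b15⊕b20⊕b21⊕b22⊕b23⊕b28⊕b29⊕b30⊕b31 = 1⊕1⊕0⊕0⊕1⊕1⊕1⊕1⊕0⊕1⊕1⊕1⊕1⊕1⊕0⊕0 = 1
s8: b8⊕b9⊕b10⊕b11⊕b12⊕b13⊕b14⊕b15⊕b24⊕b25⊕b26⊕b27⊕b28⊕b29⊕b30⊕b31 = 1⊕1⊕0⊕1⊕1⊕1⊕1⊕1⊕0⊕0⊕1⊕0⊕1⊕1⊕0⊕0 = 0
s16: b16⊕b17⊕b18⊕b19⊕b20⊕b21⊕b22⊕b23⊕b24⊕b25⊕b26⊕b27⊕b28⊕b29⊕b30⊕b31 = 1⊕1⊕0⊕0⊕0⊕1⊕1⊕1⊕0⊕0⊕1⊕0⊕1⊕1⊕0⊕0 = 0
Syndrome (s16...s1) = 00111 → position 7.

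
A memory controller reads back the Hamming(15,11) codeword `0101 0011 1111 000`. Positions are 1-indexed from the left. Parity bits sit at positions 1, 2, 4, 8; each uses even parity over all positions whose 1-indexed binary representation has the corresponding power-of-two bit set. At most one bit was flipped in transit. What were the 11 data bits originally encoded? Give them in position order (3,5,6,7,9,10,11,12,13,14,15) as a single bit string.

s1: b1⊕b3⊕b5⊕b7⊕b9⊕b11⊕b13⊕b15 = 0⊕0⊕0⊕1⊕1⊕1⊕0⊕0 = 1
s2: b2⊕b3⊕b6⊕b7⊕b10⊕b11⊕b14⊕b15 = 1⊕0⊕0⊕1⊕1⊕1⊕0⊕0 = 0
s4: b4⊕b5⊕b6⊕b7⊕b12⊕b13⊕b14⊕b15 = 1⊕0⊕0⊕1⊕1⊕0⊕0⊕0 = 1
s8: b8⊕b9⊕b10⊕b11⊕b12⊕b13⊕b14⊕b15 = 1⊕1⊕1⊕1⊕1⊕0⊕0⊕0 = 1
Syndrome (s8...s1) = 1101 → position 13.
Flip bit 13: corrected codeword = 010100111111100
Data bits at positions 3,5,6,7,9,10,11,12,13,14,15: 00011111100

00011111100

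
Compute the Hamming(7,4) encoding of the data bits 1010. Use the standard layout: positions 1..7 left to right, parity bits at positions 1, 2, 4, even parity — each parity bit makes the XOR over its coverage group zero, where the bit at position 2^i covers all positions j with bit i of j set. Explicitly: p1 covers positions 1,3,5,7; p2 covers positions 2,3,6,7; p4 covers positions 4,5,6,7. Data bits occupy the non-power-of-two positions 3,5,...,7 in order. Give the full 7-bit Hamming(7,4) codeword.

Place data bits at non-power-of-two positions: b3=1, b5=0, b6=1, b7=0.
p1 = XOR of data positions {3,5,7} = 1⊕0⊕0 = 1
p2 = XOR of data positions {3,6,7} = 1⊕1⊕0 = 0
p4 = XOR of data positions {5,6,7} = 0⊕1⊕0 = 1
Codeword b1..b7 = 1011010

1011010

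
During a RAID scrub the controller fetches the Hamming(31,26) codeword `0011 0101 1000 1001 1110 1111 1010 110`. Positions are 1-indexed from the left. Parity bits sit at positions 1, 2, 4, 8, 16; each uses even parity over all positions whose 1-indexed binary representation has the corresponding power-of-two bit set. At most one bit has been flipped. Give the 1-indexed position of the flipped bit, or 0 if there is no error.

0

s1: b1⊕b3⊕b5⊕b7⊕b9⊕b11⊕b13⊕b15⊕b17⊕b19⊕b21⊕b23⊕b25⊕b27⊕b29⊕b31 = 0⊕1⊕0⊕0⊕1⊕0⊕1⊕0⊕1⊕1⊕1⊕1⊕1⊕1⊕1⊕0 = 0
s2: b2⊕b3⊕b6⊕b7⊕b10⊕b11⊕b14⊕b15⊕b18⊕b19⊕b22⊕b23⊕b26⊕b27⊕b30⊕b31 = 0⊕1⊕1⊕0⊕0⊕0⊕0⊕0⊕1⊕1⊕1⊕1⊕0⊕1⊕1⊕0 = 0
s4: b4⊕b5⊕b6⊕b7⊕b12⊕b13⊕b14⊕b15⊕b20⊕b21⊕b22⊕b23⊕b28⊕b29⊕b30⊕b31 = 1⊕0⊕1⊕0⊕0⊕1⊕0⊕0⊕0⊕1⊕1⊕1⊕0⊕1⊕1⊕0 = 0
s8: b8⊕b9⊕b10⊕b11⊕b12⊕b13⊕b14⊕b15⊕b24⊕b25⊕b26⊕b27⊕b28⊕b29⊕b30⊕b31 = 1⊕1⊕0⊕0⊕0⊕1⊕0⊕0⊕1⊕1⊕0⊕1⊕0⊕1⊕1⊕0 = 0
s16: b16⊕b17⊕b18⊕b19⊕b20⊕b21⊕b22⊕b23⊕b24⊕b25⊕b26⊕b27⊕b28⊕b29⊕b30⊕b31 = 1⊕1⊕1⊕1⊕0⊕1⊕1⊕1⊕1⊕1⊕0⊕1⊕0⊕1⊕1⊕0 = 0
Syndrome (s16...s1) = 00000 → position 0 (no error).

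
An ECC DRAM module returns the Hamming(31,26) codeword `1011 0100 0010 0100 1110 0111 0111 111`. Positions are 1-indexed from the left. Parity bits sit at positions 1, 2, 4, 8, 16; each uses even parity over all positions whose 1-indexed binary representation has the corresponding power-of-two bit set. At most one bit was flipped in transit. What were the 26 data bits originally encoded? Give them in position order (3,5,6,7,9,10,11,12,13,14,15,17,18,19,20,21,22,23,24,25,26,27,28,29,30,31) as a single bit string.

10100010110111001110111111

s1: b1⊕b3⊕b5⊕b7⊕b9⊕b11⊕b13⊕b15⊕b17⊕b19⊕b21⊕b23⊕b25⊕b27⊕b29⊕b31 = 1⊕1⊕0⊕0⊕0⊕1⊕0⊕0⊕1⊕1⊕0⊕1⊕0⊕1⊕1⊕1 = 1
s2: b2⊕b3⊕b6⊕b7⊕b10⊕b11⊕b14⊕b15⊕b18⊕b19⊕b22⊕b23⊕b26⊕b27⊕b30⊕b31 = 0⊕1⊕1⊕0⊕0⊕1⊕1⊕0⊕1⊕1⊕1⊕1⊕1⊕1⊕1⊕1 = 0
s4: b4⊕b5⊕b6⊕b7⊕b12⊕b13⊕b14⊕b15⊕b20⊕b21⊕b22⊕b23⊕b28⊕b29⊕b30⊕b31 = 1⊕0⊕1⊕0⊕0⊕0⊕1⊕0⊕0⊕0⊕1⊕1⊕1⊕1⊕1⊕1 = 1
s8: b8⊕b9⊕b10⊕b11⊕b12⊕b13⊕b14⊕b15⊕b24⊕b25⊕b26⊕b27⊕b28⊕b29⊕b30⊕b31 = 0⊕0⊕0⊕1⊕0⊕0⊕1⊕0⊕1⊕0⊕1⊕1⊕1⊕1⊕1⊕1 = 1
s16: b16⊕b17⊕b18⊕b19⊕b20⊕b21⊕b22⊕b23⊕b24⊕b25⊕b26⊕b27⊕b28⊕b29⊕b30⊕b31 = 0⊕1⊕1⊕1⊕0⊕0⊕1⊕1⊕1⊕0⊕1⊕1⊕1⊕1⊕1⊕1 = 0
Syndrome (s16...s1) = 01101 → position 13.
Flip bit 13: corrected codeword = 1011010000101100111001110111111
Data bits at positions 3,5,6,7,9,10,11,12,13,14,15,17,18,19,20,21,22,23,24,25,26,27,28,29,30,31: 10100010110111001110111111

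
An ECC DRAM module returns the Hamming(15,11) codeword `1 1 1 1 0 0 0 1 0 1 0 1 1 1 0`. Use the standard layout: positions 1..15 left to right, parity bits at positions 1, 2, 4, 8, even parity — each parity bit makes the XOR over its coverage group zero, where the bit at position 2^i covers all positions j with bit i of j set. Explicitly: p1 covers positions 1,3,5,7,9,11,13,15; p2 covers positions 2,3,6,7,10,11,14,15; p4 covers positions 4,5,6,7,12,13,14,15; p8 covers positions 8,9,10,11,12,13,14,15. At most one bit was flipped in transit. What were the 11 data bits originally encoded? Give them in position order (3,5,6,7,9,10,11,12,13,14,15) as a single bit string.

s1: b1⊕b3⊕b5⊕b7⊕b9⊕b11⊕b13⊕b15 = 1⊕1⊕0⊕0⊕0⊕0⊕1⊕0 = 1
s2: b2⊕b3⊕b6⊕b7⊕b10⊕b11⊕b14⊕b15 = 1⊕1⊕0⊕0⊕1⊕0⊕1⊕0 = 0
s4: b4⊕b5⊕b6⊕b7⊕b12⊕b13⊕b14⊕b15 = 1⊕0⊕0⊕0⊕1⊕1⊕1⊕0 = 0
s8: b8⊕b9⊕b10⊕b11⊕b12⊕b13⊕b14⊕b15 = 1⊕0⊕1⊕0⊕1⊕1⊕1⊕0 = 1
Syndrome (s8...s1) = 1001 → position 9.
Flip bit 9: corrected codeword = 111100011101110
Data bits at positions 3,5,6,7,9,10,11,12,13,14,15: 10001101110

10001101110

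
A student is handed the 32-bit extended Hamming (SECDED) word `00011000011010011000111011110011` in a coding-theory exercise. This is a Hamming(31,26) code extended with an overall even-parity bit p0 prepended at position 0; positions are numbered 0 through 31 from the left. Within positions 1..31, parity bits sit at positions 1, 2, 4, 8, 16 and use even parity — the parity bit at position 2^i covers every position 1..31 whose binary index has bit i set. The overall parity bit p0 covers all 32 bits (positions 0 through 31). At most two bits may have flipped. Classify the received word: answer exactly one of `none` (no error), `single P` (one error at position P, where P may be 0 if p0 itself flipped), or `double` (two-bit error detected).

double

s1: b1⊕b3⊕b5⊕b7⊕b9⊕b11⊕b13⊕b15⊕b17⊕b19⊕b21⊕b23⊕b25⊕b27⊕b29⊕b31 = 0⊕1⊕0⊕0⊕1⊕0⊕0⊕1⊕0⊕0⊕1⊕0⊕1⊕1⊕0⊕1 = 1
s2: b2⊕b3⊕b6⊕b7⊕b10⊕b11⊕b14⊕b15⊕b18⊕b19⊕b22⊕b23⊕b26⊕b27⊕b30⊕b31 = 0⊕1⊕0⊕0⊕1⊕0⊕0⊕1⊕0⊕0⊕1⊕0⊕1⊕1⊕1⊕1 = 0
s4: b4⊕b5⊕b6⊕b7⊕b12⊕b13⊕b14⊕b15⊕b20⊕b21⊕b22⊕b23⊕b28⊕b29⊕b30⊕b31 = 1⊕0⊕0⊕0⊕1⊕0⊕0⊕1⊕1⊕1⊕1⊕0⊕0⊕0⊕1⊕1 = 0
s8: b8⊕b9⊕b10⊕b11⊕b12⊕b13⊕b14⊕b15⊕b24⊕b25⊕b26⊕b27⊕b28⊕b29⊕b30⊕b31 = 0⊕1⊕1⊕0⊕1⊕0⊕0⊕1⊕1⊕1⊕1⊕1⊕0⊕0⊕1⊕1 = 0
s16: b16⊕b17⊕b18⊕b19⊕b20⊕b21⊕b22⊕b23⊕b24⊕b25⊕b26⊕b27⊕b28⊕b29⊕b30⊕b31 = 1⊕0⊕0⊕0⊕1⊕1⊕1⊕0⊕1⊕1⊕1⊕1⊕0⊕0⊕1⊕1 = 0
Syndrome (s16...s1) = 00001 → position 1.
Overall parity (XOR of all 32 bits, including p0): 0⊕0⊕0⊕1⊕1⊕0⊕0⊕0⊕0⊕1⊕1⊕0⊕1⊕0⊕0⊕1⊕1⊕0⊕0⊕0⊕1⊕1⊕1⊕0⊕1⊕1⊕1⊕1⊕0⊕0⊕1⊕1 = 0
Overall=0, syndrome position=1 → double-bit error detected (uncorrectable).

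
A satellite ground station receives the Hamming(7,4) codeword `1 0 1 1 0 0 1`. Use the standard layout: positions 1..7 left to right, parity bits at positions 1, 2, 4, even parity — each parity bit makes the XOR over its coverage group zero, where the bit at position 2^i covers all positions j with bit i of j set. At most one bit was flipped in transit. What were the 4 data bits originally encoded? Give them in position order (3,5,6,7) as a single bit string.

1001

s1: b1⊕b3⊕b5⊕b7 = 1⊕1⊕0⊕1 = 1
s2: b2⊕b3⊕b6⊕b7 = 0⊕1⊕0⊕1 = 0
s4: b4⊕b5⊕b6⊕b7 = 1⊕0⊕0⊕1 = 0
Syndrome (s4...s1) = 001 → position 1.
Flip bit 1: corrected codeword = 0011001
Data bits at positions 3,5,6,7: 1001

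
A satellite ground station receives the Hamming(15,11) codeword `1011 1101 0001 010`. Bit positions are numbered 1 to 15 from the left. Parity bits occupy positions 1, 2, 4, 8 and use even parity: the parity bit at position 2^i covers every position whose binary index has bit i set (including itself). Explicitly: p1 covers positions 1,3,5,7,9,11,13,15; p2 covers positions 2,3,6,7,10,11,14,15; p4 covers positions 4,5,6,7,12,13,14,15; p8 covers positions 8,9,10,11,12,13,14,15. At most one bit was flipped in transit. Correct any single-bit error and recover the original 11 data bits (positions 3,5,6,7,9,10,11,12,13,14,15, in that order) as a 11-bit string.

s1: b1⊕b3⊕b5⊕b7⊕b9⊕b11⊕b13⊕b15 = 1⊕1⊕1⊕0⊕0⊕0⊕0⊕0 = 1
s2: b2⊕b3⊕b6⊕b7⊕b10⊕b11⊕b14⊕b15 = 0⊕1⊕1⊕0⊕0⊕0⊕1⊕0 = 1
s4: b4⊕b5⊕b6⊕b7⊕b12⊕b13⊕b14⊕b15 = 1⊕1⊕1⊕0⊕1⊕0⊕1⊕0 = 1
s8: b8⊕b9⊕b10⊕b11⊕b12⊕b13⊕b14⊕b15 = 1⊕0⊕0⊕0⊕1⊕0⊕1⊕0 = 1
Syndrome (s8...s1) = 1111 → position 15.
Flip bit 15: corrected codeword = 101111010001011
Data bits at positions 3,5,6,7,9,10,11,12,13,14,15: 11100001011

11100001011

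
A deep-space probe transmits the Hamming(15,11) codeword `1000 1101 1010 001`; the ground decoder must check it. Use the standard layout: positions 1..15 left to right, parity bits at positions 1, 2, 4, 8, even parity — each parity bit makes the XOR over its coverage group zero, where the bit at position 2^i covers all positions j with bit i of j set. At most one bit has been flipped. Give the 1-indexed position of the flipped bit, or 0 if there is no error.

s1: b1⊕b3⊕b5⊕b7⊕b9⊕b11⊕b13⊕b15 = 1⊕0⊕1⊕0⊕1⊕1⊕0⊕1 = 1
s2: b2⊕b3⊕b6⊕b7⊕b10⊕b11⊕b14⊕b15 = 0⊕0⊕1⊕0⊕0⊕1⊕0⊕1 = 1
s4: b4⊕b5⊕b6⊕b7⊕b12⊕b13⊕b14⊕b15 = 0⊕1⊕1⊕0⊕0⊕0⊕0⊕1 = 1
s8: b8⊕b9⊕b10⊕b11⊕b12⊕b13⊕b14⊕b15 = 1⊕1⊕0⊕1⊕0⊕0⊕0⊕1 = 0
Syndrome (s8...s1) = 0111 → position 7.

7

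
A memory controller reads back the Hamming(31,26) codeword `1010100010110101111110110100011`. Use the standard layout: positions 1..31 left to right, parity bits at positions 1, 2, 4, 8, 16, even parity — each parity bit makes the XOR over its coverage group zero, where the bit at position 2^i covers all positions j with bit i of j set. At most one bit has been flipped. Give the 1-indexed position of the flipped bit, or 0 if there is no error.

18

s1: b1⊕b3⊕b5⊕b7⊕b9⊕b11⊕b13⊕b15⊕b17⊕b19⊕b21⊕b23⊕b25⊕b27⊕b29⊕b31 = 1⊕1⊕1⊕0⊕1⊕1⊕0⊕0⊕1⊕1⊕1⊕1⊕0⊕0⊕0⊕1 = 0
s2: b2⊕b3⊕b6⊕b7⊕b10⊕b11⊕b14⊕b15⊕b18⊕b19⊕b22⊕b23⊕b26⊕b27⊕b30⊕b31 = 0⊕1⊕0⊕0⊕0⊕1⊕1⊕0⊕1⊕1⊕0⊕1⊕1⊕0⊕1⊕1 = 1
s4: b4⊕b5⊕b6⊕b7⊕b12⊕b13⊕b14⊕b15⊕b20⊕b21⊕b22⊕b23⊕b28⊕b29⊕b30⊕b31 = 0⊕1⊕0⊕0⊕1⊕0⊕1⊕0⊕1⊕1⊕0⊕1⊕0⊕0⊕1⊕1 = 0
s8: b8⊕b9⊕b10⊕b11⊕b12⊕b13⊕b14⊕b15⊕b24⊕b25⊕b26⊕b27⊕b28⊕b29⊕b30⊕b31 = 0⊕1⊕0⊕1⊕1⊕0⊕1⊕0⊕1⊕0⊕1⊕0⊕0⊕0⊕1⊕1 = 0
s16: b16⊕b17⊕b18⊕b19⊕b20⊕b21⊕b22⊕b23⊕b24⊕b25⊕b26⊕b27⊕b28⊕b29⊕b30⊕b31 = 1⊕1⊕1⊕1⊕1⊕1⊕0⊕1⊕1⊕0⊕1⊕0⊕0⊕0⊕1⊕1 = 1
Syndrome (s16...s1) = 10010 → position 18.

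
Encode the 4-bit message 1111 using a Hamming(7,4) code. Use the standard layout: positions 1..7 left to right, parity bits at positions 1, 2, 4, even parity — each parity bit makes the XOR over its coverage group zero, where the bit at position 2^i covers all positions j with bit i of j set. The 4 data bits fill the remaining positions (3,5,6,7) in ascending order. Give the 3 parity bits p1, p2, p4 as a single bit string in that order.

Place data bits at non-power-of-two positions: b3=1, b5=1, b6=1, b7=1.
p1 = XOR of data positions {3,5,7} = 1⊕1⊕1 = 1
p2 = XOR of data positions {3,6,7} = 1⊕1⊕1 = 1
p4 = XOR of data positions {5,6,7} = 1⊕1⊕1 = 1
Parity bits p1,p2,p4 = 111

111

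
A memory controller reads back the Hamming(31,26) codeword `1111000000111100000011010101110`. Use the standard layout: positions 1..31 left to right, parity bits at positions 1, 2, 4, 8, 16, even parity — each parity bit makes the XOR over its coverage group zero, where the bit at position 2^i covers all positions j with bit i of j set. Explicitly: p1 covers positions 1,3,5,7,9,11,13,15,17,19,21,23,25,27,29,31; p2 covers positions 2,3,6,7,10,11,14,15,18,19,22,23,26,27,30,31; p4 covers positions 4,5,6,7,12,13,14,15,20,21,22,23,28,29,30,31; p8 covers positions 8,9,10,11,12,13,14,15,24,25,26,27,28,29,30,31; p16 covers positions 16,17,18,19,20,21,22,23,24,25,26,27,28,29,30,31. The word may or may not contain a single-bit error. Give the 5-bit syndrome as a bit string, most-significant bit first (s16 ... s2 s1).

11110

s1: b1⊕b3⊕b5⊕b7⊕b9⊕b11⊕b13⊕b15⊕b17⊕b19⊕b21⊕b23⊕b25⊕b27⊕b29⊕b31 = 1⊕1⊕0⊕0⊕0⊕1⊕1⊕0⊕0⊕0⊕1⊕0⊕0⊕0⊕1⊕0 = 0
s2: b2⊕b3⊕b6⊕b7⊕b10⊕b11⊕b14⊕b15⊕b18⊕b19⊕b22⊕b23⊕b26⊕b27⊕b30⊕b31 = 1⊕1⊕0⊕0⊕0⊕1⊕1⊕0⊕0⊕0⊕1⊕0⊕1⊕0⊕1⊕0 = 1
s4: b4⊕b5⊕b6⊕b7⊕b12⊕b13⊕b14⊕b15⊕b20⊕b21⊕b22⊕b23⊕b28⊕b29⊕b30⊕b31 = 1⊕0⊕0⊕0⊕1⊕1⊕1⊕0⊕0⊕1⊕1⊕0⊕1⊕1⊕1⊕0 = 1
s8: b8⊕b9⊕b10⊕b11⊕b12⊕b13⊕b14⊕b15⊕b24⊕b25⊕b26⊕b27⊕b28⊕b29⊕b30⊕b31 = 0⊕0⊕0⊕1⊕1⊕1⊕1⊕0⊕1⊕0⊕1⊕0⊕1⊕1⊕1⊕0 = 1
s16: b16⊕b17⊕b18⊕b19⊕b20⊕b21⊕b22⊕b23⊕b24⊕b25⊕b26⊕b27⊕b28⊕b29⊕b30⊕b31 = 0⊕0⊕0⊕0⊕0⊕1⊕1⊕0⊕1⊕0⊕1⊕0⊕1⊕1⊕1⊕0 = 1
Syndrome (s16...s1) = 11110 → position 30.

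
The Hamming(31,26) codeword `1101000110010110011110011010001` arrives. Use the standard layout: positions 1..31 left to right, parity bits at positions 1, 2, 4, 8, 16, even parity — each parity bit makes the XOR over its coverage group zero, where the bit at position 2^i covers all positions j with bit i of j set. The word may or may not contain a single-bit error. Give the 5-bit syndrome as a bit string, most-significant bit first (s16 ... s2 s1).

01110

s1: b1⊕b3⊕b5⊕b7⊕b9⊕b11⊕b13⊕b15⊕b17⊕b19⊕b21⊕b23⊕b25⊕b27⊕b29⊕b31 = 1⊕0⊕0⊕0⊕1⊕0⊕0⊕1⊕0⊕1⊕1⊕0⊕1⊕1⊕0⊕1 = 0
s2: b2⊕b3⊕b6⊕b7⊕b10⊕b11⊕b14⊕b15⊕b18⊕b19⊕b22⊕b23⊕b26⊕b27⊕b30⊕b31 = 1⊕0⊕0⊕0⊕0⊕0⊕1⊕1⊕1⊕1⊕0⊕0⊕0⊕1⊕0⊕1 = 1
s4: b4⊕b5⊕b6⊕b7⊕b12⊕b13⊕b14⊕b15⊕b20⊕b21⊕b22⊕b23⊕b28⊕b29⊕b30⊕b31 = 1⊕0⊕0⊕0⊕1⊕0⊕1⊕1⊕1⊕1⊕0⊕0⊕0⊕0⊕0⊕1 = 1
s8: b8⊕b9⊕b10⊕b11⊕b12⊕b13⊕b14⊕b15⊕b24⊕b25⊕b26⊕b27⊕b28⊕b29⊕b30⊕b31 = 1⊕1⊕0⊕0⊕1⊕0⊕1⊕1⊕1⊕1⊕0⊕1⊕0⊕0⊕0⊕1 = 1
s16: b16⊕b17⊕b18⊕b19⊕b20⊕b21⊕b22⊕b23⊕b24⊕b25⊕b26⊕b27⊕b28⊕b29⊕b30⊕b31 = 0⊕0⊕1⊕1⊕1⊕1⊕0⊕0⊕1⊕1⊕0⊕1⊕0⊕0⊕0⊕1 = 0
Syndrome (s16...s1) = 01110 → position 14.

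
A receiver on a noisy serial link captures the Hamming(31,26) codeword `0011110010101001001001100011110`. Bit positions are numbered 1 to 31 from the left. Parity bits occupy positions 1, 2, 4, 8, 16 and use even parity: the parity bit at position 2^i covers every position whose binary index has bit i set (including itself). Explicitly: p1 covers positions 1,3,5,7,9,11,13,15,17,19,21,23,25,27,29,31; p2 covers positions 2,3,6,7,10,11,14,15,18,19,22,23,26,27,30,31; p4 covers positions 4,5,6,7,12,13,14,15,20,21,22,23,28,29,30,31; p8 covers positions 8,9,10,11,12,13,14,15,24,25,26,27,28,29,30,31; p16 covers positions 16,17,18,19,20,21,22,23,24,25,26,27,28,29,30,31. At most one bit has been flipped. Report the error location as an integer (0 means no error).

s1: b1⊕b3⊕b5⊕b7⊕b9⊕b11⊕b13⊕b15⊕b17⊕b19⊕b21⊕b23⊕b25⊕b27⊕b29⊕b31 = 0⊕1⊕1⊕0⊕1⊕1⊕1⊕0⊕0⊕1⊕0⊕1⊕0⊕1⊕1⊕0 = 1
s2: b2⊕b3⊕b6⊕b7⊕b10⊕b11⊕b14⊕b15⊕b18⊕b19⊕b22⊕b23⊕b26⊕b27⊕b30⊕b31 = 0⊕1⊕1⊕0⊕0⊕1⊕0⊕0⊕0⊕1⊕1⊕1⊕0⊕1⊕1⊕0 = 0
s4: b4⊕b5⊕b6⊕b7⊕b12⊕b13⊕b14⊕b15⊕b20⊕b21⊕b22⊕b23⊕b28⊕b29⊕b30⊕b31 = 1⊕1⊕1⊕0⊕0⊕1⊕0⊕0⊕0⊕0⊕1⊕1⊕1⊕1⊕1⊕0 = 1
s8: b8⊕b9⊕b10⊕b11⊕b12⊕b13⊕b14⊕b15⊕b24⊕b25⊕b26⊕b27⊕b28⊕b29⊕b30⊕b31 = 0⊕1⊕0⊕1⊕0⊕1⊕0⊕0⊕0⊕0⊕0⊕1⊕1⊕1⊕1⊕0 = 1
s16: b16⊕b17⊕b18⊕b19⊕b20⊕b21⊕b22⊕b23⊕b24⊕b25⊕b26⊕b27⊕b28⊕b29⊕b30⊕b31 = 1⊕0⊕0⊕1⊕0⊕0⊕1⊕1⊕0⊕0⊕0⊕1⊕1⊕1⊕1⊕0 = 0
Syndrome (s16...s1) = 01101 → position 13.

13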